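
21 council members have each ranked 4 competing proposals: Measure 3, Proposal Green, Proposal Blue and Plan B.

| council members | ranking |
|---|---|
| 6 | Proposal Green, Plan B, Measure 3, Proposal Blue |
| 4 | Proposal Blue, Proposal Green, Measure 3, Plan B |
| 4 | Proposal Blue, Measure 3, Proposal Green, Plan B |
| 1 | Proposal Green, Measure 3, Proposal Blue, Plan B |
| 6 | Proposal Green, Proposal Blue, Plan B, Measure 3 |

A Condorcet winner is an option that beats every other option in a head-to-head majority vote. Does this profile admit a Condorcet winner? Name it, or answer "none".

Proposal Green

Check each pair by majority over 21 ballots:
Measure 3–Proposal Green: Proposal Green 17–4.
Measure 3 vs Proposal Blue: Proposal Blue wins 14–7.
Measure 3 vs Plan B: Plan B wins 12–9.
Proposal Green–Proposal Blue: Proposal Green 13–8.
Proposal Green vs Plan B: Proposal Green wins 21–0.
Proposal Blue vs Plan B: Proposal Blue wins 15–6.
Proposal Green beats each of Measure 3, Proposal Blue, Plan B — Proposal Green is the Condorcet winner.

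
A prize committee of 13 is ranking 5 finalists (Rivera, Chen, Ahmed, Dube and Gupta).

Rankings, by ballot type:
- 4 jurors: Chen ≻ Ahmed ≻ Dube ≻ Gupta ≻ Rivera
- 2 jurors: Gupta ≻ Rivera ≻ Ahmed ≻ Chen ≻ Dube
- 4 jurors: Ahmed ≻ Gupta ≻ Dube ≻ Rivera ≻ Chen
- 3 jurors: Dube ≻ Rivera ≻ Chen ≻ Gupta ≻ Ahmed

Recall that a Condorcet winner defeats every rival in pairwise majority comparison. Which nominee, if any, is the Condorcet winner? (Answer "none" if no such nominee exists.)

none

Check each pair by majority over 13 ballots:
Rivera–Chen: Rivera 9–4.
Rivera vs Ahmed: 2+3 = 5 for Rivera, 8 for Ahmed — Ahmed by 8–5.
Rivera vs Dube: Dube, 11–2.
Rivera vs Gupta: Gupta, 10–3.
Chen–Ahmed: Chen 7–6.
Chen vs Dube: Dube, 7–6.
Chen vs Gupta: Chen, 7–6.
Ahmed vs Dube: Ahmed, 10–3.
Ahmed vs Gupta: Ahmed, 8–5.
Dube vs Gupta: Dube, 7–6.
No nominee is unbeaten: Rivera loses to Ahmed; Chen loses to Rivera; Ahmed loses to Chen; Dube loses to Ahmed; Gupta loses to Chen. In particular Rivera > Chen > Ahmed > Rivera is a majority cycle — no Condorcet winner exists.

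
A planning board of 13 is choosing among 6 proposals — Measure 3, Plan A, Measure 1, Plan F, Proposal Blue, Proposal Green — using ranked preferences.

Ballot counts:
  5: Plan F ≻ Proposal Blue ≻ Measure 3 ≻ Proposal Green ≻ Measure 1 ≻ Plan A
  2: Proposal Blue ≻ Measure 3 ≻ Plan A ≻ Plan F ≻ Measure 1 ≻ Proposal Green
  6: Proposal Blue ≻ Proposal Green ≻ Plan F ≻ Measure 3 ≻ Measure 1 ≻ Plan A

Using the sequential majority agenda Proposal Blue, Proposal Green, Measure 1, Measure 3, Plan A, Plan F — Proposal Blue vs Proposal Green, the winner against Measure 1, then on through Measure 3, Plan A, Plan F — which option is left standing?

Round 1: Proposal Blue vs Proposal Green — 13–0, Proposal Blue advances.
Round 2: Proposal Blue vs Measure 1 — 13–0, Proposal Blue advances.
Round 3: Proposal Blue vs Measure 3 — 13–0, Proposal Blue advances.
Round 4: Proposal Blue vs Plan A — 13–0, Proposal Blue advances.
Round 5: Proposal Blue vs Plan F — 8–5, Proposal Blue advances.
Proposal Blue survives the agenda.

Proposal Blue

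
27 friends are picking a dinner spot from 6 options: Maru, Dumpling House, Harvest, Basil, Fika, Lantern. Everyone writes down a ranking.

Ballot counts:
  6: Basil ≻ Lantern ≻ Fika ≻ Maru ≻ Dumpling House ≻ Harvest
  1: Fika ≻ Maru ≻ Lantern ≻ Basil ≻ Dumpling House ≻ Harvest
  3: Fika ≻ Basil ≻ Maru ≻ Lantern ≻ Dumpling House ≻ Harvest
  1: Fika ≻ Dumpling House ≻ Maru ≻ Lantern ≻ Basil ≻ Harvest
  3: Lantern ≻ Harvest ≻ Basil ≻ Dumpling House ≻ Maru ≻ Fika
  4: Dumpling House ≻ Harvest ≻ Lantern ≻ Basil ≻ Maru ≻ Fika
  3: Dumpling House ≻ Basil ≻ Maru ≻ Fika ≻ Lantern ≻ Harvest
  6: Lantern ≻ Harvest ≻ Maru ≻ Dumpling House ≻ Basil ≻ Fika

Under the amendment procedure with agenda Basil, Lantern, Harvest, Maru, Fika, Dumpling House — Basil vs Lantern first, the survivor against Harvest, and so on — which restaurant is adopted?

Lantern

Round 1: Basil vs Lantern — 12–15, Lantern advances.
Round 2: Lantern vs Harvest — 23–4, Lantern advances.
Round 3: Lantern vs Maru — 19–8, Lantern advances.
Round 4: Lantern vs Fika — 19–8, Lantern advances.
Round 5: Lantern vs Dumpling House — 19–8, Lantern advances.
The agenda winner is Lantern.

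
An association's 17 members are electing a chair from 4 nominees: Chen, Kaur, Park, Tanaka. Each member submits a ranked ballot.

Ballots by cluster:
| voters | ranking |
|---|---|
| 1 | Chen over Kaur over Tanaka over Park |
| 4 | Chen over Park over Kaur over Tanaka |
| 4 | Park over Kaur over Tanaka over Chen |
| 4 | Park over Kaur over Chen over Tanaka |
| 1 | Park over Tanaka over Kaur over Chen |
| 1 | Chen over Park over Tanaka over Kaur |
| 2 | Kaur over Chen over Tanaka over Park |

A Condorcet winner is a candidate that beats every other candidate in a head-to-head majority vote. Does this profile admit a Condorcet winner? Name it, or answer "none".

Park

Check each pair by majority over 17 ballots:
Chen vs Kaur: Chen is ranked higher on 1+4+1 = 6 ballots, Kaur on 11. Kaur wins 11–6.
Chen vs Park: 1+4+1+2 = 8 for Chen, 9 for Park — Park by 9–8.
Chen vs Tanaka: Chen preferred on 1+4+4+1+2 = 12 ballots; Chen wins 12–5.
Kaur vs Park: Kaur is ranked higher on 1+2 = 3 ballots, Park on 14. Park wins 14–3.
Kaur vs Tanaka: 1+4+4+4+2 = 15 for Kaur, 2 for Tanaka — Kaur by 15–2.
Park vs Tanaka: Park preferred on 4+4+4+1+1 = 14 ballots; Park wins 14–3.
Only Park has no losses; Park is the Condorcet winner.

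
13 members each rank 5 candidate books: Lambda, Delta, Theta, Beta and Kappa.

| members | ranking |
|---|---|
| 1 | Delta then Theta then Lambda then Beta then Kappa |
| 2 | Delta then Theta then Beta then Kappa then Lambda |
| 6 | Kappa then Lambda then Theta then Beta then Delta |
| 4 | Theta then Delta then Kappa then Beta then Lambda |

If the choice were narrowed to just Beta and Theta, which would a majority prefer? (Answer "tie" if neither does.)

Theta

No ballot ranks Beta above Theta: 0.
Ballots ranking Theta above Beta: 13 − 0 = 13.
Theta wins the head-to-head 13–0.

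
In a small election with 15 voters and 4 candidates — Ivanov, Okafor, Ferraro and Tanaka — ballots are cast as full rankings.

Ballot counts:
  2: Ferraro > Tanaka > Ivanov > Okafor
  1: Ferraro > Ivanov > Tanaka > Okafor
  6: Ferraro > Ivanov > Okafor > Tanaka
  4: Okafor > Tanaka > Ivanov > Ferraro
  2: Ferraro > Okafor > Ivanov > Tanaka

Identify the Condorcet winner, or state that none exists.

Ferraro

Check each pair by majority over 15 ballots:
Ivanov vs Okafor: Ivanov preferred on 2+1+6 = 9 ballots; Ivanov wins 9–6.
Ivanov vs Ferraro: Ivanov preferred on 4 ballots; Ferraro wins 11–4.
Ivanov vs Tanaka: Ivanov preferred on 1+6+2 = 9 ballots; Ivanov wins 9–6.
Okafor vs Ferraro: Okafor is ranked higher on 4 ballots, Ferraro on 11. Ferraro wins 11–4.
Okafor vs Tanaka: 6+4+2 = 12 for Okafor, 3 for Tanaka — Okafor by 12–3.
Ferraro vs Tanaka: 11 to 4, Ferraro.
Ferraro wins every pairwise contest, so Ferraro is the Condorcet winner.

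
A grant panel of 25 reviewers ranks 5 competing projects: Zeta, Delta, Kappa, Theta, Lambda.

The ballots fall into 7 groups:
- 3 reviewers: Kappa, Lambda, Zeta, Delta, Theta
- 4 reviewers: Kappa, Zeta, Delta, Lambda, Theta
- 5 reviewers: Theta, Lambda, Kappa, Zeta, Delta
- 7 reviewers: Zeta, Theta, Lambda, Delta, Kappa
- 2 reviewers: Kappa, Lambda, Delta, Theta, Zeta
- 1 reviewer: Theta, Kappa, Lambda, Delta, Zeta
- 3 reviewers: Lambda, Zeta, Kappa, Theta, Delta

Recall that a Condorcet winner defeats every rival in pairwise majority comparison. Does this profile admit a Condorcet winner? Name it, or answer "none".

none

Head-to-head results (25 reviewers):
Zeta vs Delta: Zeta, 22–3.
Zeta vs Kappa: Zeta is ranked higher on 7+3 = 10 ballots, Kappa on 15. Kappa wins 15–10.
Zeta–Theta: Zeta 17–8.
Zeta vs Lambda: 11 to 14, Lambda.
Delta–Kappa: Kappa 18–7.
Delta vs Theta: 3+4+2 = 9 for Delta, 16 for Theta — Theta by 16–9.
Delta vs Lambda: Lambda, 21–4.
Kappa vs Theta: Theta, 13–12.
Kappa–Lambda: Lambda 15–10.
Theta vs Lambda: Theta wins 13–12.
Each project drops at least one matchup (Zeta loses to Kappa; Delta loses to Zeta; Kappa loses to Theta; Theta loses to Zeta; Lambda loses to Theta); the cycle Zeta > Theta > Kappa > Zeta rules out a Condorcet winner.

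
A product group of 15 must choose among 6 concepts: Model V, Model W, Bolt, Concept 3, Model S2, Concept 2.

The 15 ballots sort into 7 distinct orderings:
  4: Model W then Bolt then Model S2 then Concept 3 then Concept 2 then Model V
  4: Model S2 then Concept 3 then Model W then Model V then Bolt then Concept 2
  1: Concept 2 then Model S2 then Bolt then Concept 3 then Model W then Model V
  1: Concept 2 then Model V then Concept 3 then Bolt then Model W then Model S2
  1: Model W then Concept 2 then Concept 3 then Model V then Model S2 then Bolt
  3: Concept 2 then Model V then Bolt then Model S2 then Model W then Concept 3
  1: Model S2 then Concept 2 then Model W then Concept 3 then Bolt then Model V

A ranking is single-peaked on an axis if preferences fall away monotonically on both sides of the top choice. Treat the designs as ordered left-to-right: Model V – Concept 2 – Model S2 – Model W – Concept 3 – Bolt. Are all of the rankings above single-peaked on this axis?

no

Axis positions: Model V=1, Concept 2=2, Model S2=3, Model W=4, Concept 3=5, Bolt=6.
Ballot type 1: ranking walks positions 4-6-3-5-2-1; Bolt is ranked above Concept 3 even though Concept 3 lies between Bolt and the peak Model W on the axis — preferences dip and rise again. Not single-peaked.
Ballot type 2: ranking walks positions 3-5-4-1-6-2; Concept 3 is ranked above Model W even though Model W lies between Concept 3 and the peak Model S2 on the axis — preferences dip and rise again. Not single-peaked.
Ballot type 3: ranking walks positions 2-3-6-5-4-1; Bolt is ranked above Model W even though Model W lies between Bolt and the peak Concept 2 on the axis — preferences dip and rise again. Not single-peaked.
Ballot type 4: ranking walks positions 2-1-5-6-4-3; Concept 3 is ranked above Model S2 even though Model S2 lies between Concept 3 and the peak Concept 2 on the axis — preferences dip and rise again. Not single-peaked.
Ballot type 5: ranking walks positions 4-2-5-1-3-6; Concept 2 is ranked above Model S2 even though Model S2 lies between Concept 2 and the peak Model W on the axis — preferences dip and rise again. Not single-peaked.
Ballot type 6: ranking walks positions 2-1-6-3-4-5; Bolt is ranked above Model S2 even though Model S2 lies between Bolt and the peak Concept 2 on the axis — preferences dip and rise again. Not single-peaked.
Ballot type 7 (peak Model S2 at position 3): ranking walks positions 3-2-4-5-6-1, expanding outward from the peak — single-peaked.
Ballot type 1 violates single-peakedness, so the profile is not single-peaked on this axis.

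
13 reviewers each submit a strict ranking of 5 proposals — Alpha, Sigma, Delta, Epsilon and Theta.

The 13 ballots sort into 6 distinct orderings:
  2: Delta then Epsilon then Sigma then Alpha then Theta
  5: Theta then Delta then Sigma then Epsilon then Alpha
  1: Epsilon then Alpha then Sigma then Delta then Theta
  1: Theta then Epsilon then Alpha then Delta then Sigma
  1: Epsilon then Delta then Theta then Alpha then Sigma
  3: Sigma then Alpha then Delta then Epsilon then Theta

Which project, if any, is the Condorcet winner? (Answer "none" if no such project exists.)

Pairwise majorities:
Alpha–Sigma: Sigma 10–3.
Alpha vs Delta: Delta wins 8–5.
Alpha vs Epsilon: Epsilon, 10–3.
Alpha–Theta: Theta 7–6.
Sigma vs Delta: Delta, 9–4.
Sigma vs Epsilon: Sigma, 8–5.
Sigma vs Theta: Theta wins 7–6.
Delta vs Epsilon: Delta wins 10–3.
Delta–Theta: Delta 7–6.
Epsilon vs Theta: Epsilon wins 7–6.
Delta beats each of Alpha, Sigma, Epsilon, Theta — Delta is the Condorcet winner.

Delta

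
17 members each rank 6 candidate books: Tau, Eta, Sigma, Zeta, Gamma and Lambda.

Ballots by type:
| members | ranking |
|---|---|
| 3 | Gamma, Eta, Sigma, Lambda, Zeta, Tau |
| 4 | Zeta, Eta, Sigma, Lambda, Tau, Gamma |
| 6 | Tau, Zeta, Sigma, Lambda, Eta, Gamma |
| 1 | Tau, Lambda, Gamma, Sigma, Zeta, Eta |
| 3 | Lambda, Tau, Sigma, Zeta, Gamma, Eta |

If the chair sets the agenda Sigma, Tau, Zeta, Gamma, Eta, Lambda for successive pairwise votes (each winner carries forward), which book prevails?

Round 1: Sigma vs Tau — 7–10, Tau advances.
Round 2: Tau vs Zeta — 10–7, Tau advances.
Round 3: Tau vs Gamma — 14–3, Tau advances.
Round 4: Tau vs Eta — 10–7, Tau advances.
Round 5: Tau vs Lambda — 7–10, Lambda advances.
The agenda winner is Lambda.

Lambda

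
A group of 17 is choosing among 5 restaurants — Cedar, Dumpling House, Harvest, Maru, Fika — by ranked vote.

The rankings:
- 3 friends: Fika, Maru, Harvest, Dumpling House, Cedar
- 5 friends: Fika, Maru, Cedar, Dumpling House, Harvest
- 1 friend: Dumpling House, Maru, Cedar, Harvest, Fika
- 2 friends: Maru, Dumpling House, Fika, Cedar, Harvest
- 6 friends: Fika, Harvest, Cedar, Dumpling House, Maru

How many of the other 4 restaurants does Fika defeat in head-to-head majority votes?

4

Fika against each rival (17 friends):
Fika vs Cedar: Fika is ranked higher on 3+5+2+6 = 16 ballots, Cedar on 1. Fika wins 16–1.
Fika vs Dumpling House: Fika is ranked higher on 3+5+6 = 14 ballots, Dumpling House on 3. Fika wins 14–3.
Fika vs Harvest: Fika is ranked higher on 3+5+2+6 = 16 ballots, Harvest on 1. Fika wins 16–1.
Fika vs Maru: Fika wins 14–3.
Fika beats Cedar, Dumpling House, Harvest, Maru — 4 pairwise wins.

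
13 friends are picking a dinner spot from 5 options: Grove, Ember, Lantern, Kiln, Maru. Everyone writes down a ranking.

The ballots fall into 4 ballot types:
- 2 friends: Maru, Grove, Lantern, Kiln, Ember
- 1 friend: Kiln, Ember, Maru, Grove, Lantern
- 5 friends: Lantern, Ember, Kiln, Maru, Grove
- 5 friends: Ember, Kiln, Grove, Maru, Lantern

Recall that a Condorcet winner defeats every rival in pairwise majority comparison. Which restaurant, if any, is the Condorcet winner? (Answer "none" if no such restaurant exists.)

Head-to-head results (13 friends):
Grove vs Ember: Ember, 11–2.
Grove–Lantern: Grove 8–5.
Grove vs Kiln: Kiln, 11–2.
Grove–Maru: Maru 8–5.
Ember vs Lantern: Lantern wins 7–6.
Ember vs Kiln: Ember, 10–3.
Ember vs Maru: Ember, 11–2.
Lantern vs Kiln: Lantern, 7–6.
Lantern vs Maru: Maru wins 8–5.
Kiln vs Maru: Kiln wins 11–2.
Each restaurant drops at least one matchup (Grove loses to Ember; Ember loses to Lantern; Lantern loses to Grove; Kiln loses to Ember; Maru loses to Ember); the cycle Grove → Lantern → Ember → Grove rules out a Condorcet winner.

none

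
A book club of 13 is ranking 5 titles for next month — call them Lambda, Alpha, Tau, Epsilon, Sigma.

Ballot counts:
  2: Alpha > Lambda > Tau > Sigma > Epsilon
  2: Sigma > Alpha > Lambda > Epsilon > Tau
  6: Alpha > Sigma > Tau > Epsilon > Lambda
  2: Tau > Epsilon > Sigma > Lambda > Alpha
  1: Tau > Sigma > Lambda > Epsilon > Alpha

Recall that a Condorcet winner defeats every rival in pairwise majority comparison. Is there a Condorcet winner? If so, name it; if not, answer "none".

Alpha

Pairwise majorities:
Lambda vs Alpha: Alpha wins 10–3.
Lambda vs Tau: Lambda is ranked higher on 2+2 = 4 ballots, Tau on 9. Tau wins 9–4.
Lambda vs Epsilon: Epsilon wins 8–5.
Lambda–Sigma: Sigma 11–2.
Alpha vs Tau: Alpha preferred on 2+2+6 = 10 ballots; Alpha wins 10–3.
Alpha vs Epsilon: 2+2+6 = 10 for Alpha, 3 for Epsilon — Alpha by 10–3.
Alpha vs Sigma: 2+6 = 8 for Alpha, 5 for Sigma — Alpha by 8–5.
Tau vs Epsilon: 11 to 2, Tau.
Tau vs Sigma: Sigma, 8–5.
Epsilon vs Sigma: Sigma, 11–2.
Alpha wins every pairwise contest, so Alpha is the Condorcet winner.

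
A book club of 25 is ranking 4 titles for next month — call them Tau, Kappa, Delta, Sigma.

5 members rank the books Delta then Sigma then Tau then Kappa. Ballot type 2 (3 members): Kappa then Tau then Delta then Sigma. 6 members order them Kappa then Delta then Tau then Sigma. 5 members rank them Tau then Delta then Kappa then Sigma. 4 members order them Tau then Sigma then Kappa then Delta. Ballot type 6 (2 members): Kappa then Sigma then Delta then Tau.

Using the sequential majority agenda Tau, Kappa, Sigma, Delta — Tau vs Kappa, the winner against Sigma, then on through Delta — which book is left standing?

Round 1: Tau vs Kappa — 14–11, Tau advances.
Round 2: Tau vs Sigma — 18–7, Tau advances.
Round 3: Tau vs Delta — 12–13, Delta advances.
Delta survives the agenda.

Delta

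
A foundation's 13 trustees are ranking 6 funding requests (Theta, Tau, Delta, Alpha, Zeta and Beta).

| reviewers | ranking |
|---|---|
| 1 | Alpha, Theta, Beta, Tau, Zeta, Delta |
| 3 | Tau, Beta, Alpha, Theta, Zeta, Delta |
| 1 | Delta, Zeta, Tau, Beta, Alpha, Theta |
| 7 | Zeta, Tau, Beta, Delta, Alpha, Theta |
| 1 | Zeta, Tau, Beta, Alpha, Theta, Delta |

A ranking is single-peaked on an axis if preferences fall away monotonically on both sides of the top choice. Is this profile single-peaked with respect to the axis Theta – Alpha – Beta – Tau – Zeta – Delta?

yes

Axis positions: Theta=1, Alpha=2, Beta=3, Tau=4, Zeta=5, Delta=6.
Type 1 (peak Alpha at position 2): ranking walks positions 2-1-3-4-5-6, expanding outward from the peak — single-peaked.
Type 2 (peak Tau at position 4): ranking walks positions 4-3-2-1-5-6, expanding outward from the peak — single-peaked.
Type 3 (peak Delta at position 6): ranking walks positions 6-5-4-3-2-1, expanding outward from the peak — single-peaked.
Type 4 (peak Zeta at position 5): ranking walks positions 5-4-3-6-2-1, expanding outward from the peak — single-peaked.
Type 5 (peak Zeta at position 5): ranking walks positions 5-4-3-2-1-6, expanding outward from the peak — single-peaked.
Every ranking is single-peaked on this axis.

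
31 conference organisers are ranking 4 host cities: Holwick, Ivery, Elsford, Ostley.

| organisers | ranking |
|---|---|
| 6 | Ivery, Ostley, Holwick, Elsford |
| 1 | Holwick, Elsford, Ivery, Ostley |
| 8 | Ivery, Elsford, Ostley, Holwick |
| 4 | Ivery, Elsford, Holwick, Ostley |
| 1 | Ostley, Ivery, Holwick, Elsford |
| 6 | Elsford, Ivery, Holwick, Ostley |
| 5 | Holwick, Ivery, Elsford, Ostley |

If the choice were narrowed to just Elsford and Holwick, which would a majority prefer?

Elsford

Ballots ranking Elsford above Holwick: 8 + 4 + 6 = 18.
Ballots ranking Holwick above Elsford: 31 − 18 = 13.
Elsford wins the head-to-head 18–13.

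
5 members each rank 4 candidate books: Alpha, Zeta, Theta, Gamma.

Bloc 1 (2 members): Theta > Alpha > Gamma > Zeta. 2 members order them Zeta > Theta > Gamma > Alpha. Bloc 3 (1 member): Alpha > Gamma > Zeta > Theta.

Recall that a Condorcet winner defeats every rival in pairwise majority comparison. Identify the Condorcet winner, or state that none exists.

Check each pair by majority over 5 ballots:
Alpha–Zeta: Alpha 3–2.
Alpha vs Theta: Theta wins 4–1.
Alpha vs Gamma: Alpha wins 3–2.
Zeta–Theta: Zeta 3–2.
Zeta vs Gamma: Gamma wins 3–2.
Theta vs Gamma: Theta, 4–1.
Every book loses at least once (Alpha loses to Theta; Zeta loses to Alpha; Theta loses to Zeta; Gamma loses to Alpha). The majority relation contains the cycle Alpha beats Zeta beats Theta beats Alpha, so there is no Condorcet winner.

none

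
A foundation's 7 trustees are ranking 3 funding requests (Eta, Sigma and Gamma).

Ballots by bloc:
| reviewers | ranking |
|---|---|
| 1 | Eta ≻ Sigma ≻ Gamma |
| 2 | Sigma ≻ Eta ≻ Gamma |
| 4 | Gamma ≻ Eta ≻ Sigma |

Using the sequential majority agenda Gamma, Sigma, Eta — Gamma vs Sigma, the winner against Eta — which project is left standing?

Gamma

Round 1: Gamma vs Sigma — 4–3, Gamma advances.
Round 2: Gamma vs Eta — 4–3, Gamma advances.
The agenda winner is Gamma.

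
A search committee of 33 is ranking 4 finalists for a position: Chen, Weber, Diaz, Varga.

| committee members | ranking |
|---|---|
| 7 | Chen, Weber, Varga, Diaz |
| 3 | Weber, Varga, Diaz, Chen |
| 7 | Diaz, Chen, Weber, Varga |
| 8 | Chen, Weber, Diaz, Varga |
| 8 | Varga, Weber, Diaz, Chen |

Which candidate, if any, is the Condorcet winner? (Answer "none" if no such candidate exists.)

none

Head-to-head results (33 committee members):
Chen vs Weber: Chen wins 22–11.
Chen–Diaz: Diaz 18–15.
Chen–Varga: Chen 22–11.
Weber vs Diaz: Weber, 26–7.
Weber vs Varga: Weber, 25–8.
Diaz vs Varga: Varga, 18–15.
Every candidate loses at least once (Chen loses to Diaz; Weber loses to Chen; Diaz loses to Weber; Varga loses to Chen). The majority relation contains the cycle Chen > Weber > Diaz > Chen, so there is no Condorcet winner.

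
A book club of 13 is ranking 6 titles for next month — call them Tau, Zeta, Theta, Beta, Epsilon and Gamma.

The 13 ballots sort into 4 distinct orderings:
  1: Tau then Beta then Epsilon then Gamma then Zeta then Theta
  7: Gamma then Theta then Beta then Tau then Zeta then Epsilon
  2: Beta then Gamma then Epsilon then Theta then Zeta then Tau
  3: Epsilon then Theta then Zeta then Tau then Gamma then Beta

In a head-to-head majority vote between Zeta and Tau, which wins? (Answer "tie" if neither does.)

Tau

Ballots ranking Zeta above Tau: 2 + 3 = 5.
Ballots ranking Tau above Zeta: 13 − 5 = 8.
Tau wins the head-to-head 8–5.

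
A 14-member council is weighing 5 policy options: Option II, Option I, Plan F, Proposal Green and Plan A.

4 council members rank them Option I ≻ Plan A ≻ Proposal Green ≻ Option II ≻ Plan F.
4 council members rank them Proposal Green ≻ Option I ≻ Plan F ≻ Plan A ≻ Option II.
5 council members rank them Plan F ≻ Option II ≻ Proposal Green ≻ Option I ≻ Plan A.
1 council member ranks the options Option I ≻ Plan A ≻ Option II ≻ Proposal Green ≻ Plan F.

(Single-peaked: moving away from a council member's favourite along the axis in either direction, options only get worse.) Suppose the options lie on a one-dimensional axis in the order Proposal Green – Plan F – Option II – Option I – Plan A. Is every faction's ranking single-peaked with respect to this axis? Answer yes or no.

Axis positions: Proposal Green=1, Plan F=2, Option II=3, Option I=4, Plan A=5.
Faction 1: ranking walks positions 4-5-1-3-2; Proposal Green is ranked above Option II even though Option II lies between Proposal Green and the peak Option I on the axis — preferences dip and rise again. Not single-peaked.
Faction 2: ranking walks positions 1-4-2-5-3; Option I is ranked above Plan F even though Plan F lies between Option I and the peak Proposal Green on the axis — preferences dip and rise again. Not single-peaked.
Faction 3 (peak Plan F at position 2): ranking walks positions 2-3-1-4-5, expanding outward from the peak — single-peaked.
Faction 4: ranking walks positions 4-5-3-1-2; Proposal Green is ranked above Plan F even though Plan F lies between Proposal Green and the peak Option I on the axis — preferences dip and rise again. Not single-peaked.
Faction 1 violates single-peakedness, so the profile is not single-peaked on this axis.

no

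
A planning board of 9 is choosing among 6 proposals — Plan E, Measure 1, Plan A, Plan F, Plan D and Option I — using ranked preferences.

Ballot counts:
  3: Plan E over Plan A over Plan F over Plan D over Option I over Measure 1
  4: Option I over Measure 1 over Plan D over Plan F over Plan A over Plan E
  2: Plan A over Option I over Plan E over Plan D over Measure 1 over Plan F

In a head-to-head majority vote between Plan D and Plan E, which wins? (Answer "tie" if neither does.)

Ballots ranking Plan D above Plan E: 4.
Ballots ranking Plan E above Plan D: 9 − 4 = 5.
Plan E wins the head-to-head 5–4.

Plan E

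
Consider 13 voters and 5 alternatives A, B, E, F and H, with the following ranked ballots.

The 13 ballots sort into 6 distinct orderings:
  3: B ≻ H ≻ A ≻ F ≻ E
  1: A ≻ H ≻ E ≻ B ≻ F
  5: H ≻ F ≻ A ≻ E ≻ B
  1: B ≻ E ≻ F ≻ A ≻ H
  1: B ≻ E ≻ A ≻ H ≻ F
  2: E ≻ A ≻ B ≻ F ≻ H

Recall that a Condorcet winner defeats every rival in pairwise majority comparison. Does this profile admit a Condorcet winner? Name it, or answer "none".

none

Check each pair by majority over 13 ballots:
A–B: A 8–5.
A vs E: A wins 9–4.
A–F: A 7–6.
A vs H: H, 8–5.
B–E: E 8–5.
B vs F: B wins 8–5.
B vs H: B wins 7–6.
E vs F: F wins 8–5.
E vs H: H wins 9–4.
F vs H: H wins 10–3.
No alternative is unbeaten: A loses to H; B loses to A; E loses to A; F loses to A; H loses to B. In particular A > B > H > A is a majority cycle — no Condorcet winner exists.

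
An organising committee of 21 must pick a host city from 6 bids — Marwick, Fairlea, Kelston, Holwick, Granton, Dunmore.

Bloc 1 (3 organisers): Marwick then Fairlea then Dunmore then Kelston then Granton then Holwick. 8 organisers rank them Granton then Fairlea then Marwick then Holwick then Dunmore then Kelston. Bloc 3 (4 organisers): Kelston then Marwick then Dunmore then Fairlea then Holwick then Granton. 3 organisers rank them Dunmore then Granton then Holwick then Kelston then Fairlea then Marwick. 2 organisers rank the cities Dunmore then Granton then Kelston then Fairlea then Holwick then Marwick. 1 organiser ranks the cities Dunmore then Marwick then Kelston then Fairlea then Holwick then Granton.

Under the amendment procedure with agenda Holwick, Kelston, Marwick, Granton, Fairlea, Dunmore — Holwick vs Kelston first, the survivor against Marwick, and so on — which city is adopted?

Dunmore

Round 1: Holwick vs Kelston — 11–10, Holwick advances.
Round 2: Holwick vs Marwick — 5–16, Marwick advances.
Round 3: Marwick vs Granton — 8–13, Granton advances.
Round 4: Granton vs Fairlea — 13–8, Granton advances.
Round 5: Granton vs Dunmore — 8–13, Dunmore advances.
Dunmore survives the agenda.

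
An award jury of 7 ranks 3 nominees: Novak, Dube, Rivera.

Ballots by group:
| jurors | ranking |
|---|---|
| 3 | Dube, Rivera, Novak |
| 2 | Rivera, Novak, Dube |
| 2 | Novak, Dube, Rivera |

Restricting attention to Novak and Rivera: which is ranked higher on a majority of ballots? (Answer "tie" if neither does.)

Rivera

Ballots ranking Novak above Rivera: 2.
Ballots ranking Rivera above Novak: 7 − 2 = 5.
Rivera wins the head-to-head 5–2.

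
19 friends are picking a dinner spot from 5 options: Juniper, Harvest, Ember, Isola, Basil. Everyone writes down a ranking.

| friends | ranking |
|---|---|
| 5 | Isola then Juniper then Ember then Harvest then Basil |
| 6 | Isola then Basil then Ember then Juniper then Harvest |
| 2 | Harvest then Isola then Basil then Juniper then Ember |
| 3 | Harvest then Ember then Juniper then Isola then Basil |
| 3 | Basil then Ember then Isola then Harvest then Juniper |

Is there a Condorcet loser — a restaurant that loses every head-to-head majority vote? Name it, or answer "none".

Pairwise majorities:
Juniper vs Harvest: Juniper, 11–8.
Juniper vs Ember: Juniper preferred on 5+2 = 7 ballots; Ember wins 12–7.
Juniper vs Isola: 3 for Juniper, 16 for Isola — Isola by 16–3.
Juniper vs Basil: 8 to 11, Basil.
Harvest vs Ember: Ember, 14–5.
Harvest vs Isola: Harvest preferred on 2+3 = 5 ballots; Isola wins 14–5.
Harvest vs Basil: Harvest wins 10–9.
Ember vs Isola: 6 to 13, Isola.
Ember vs Basil: 5+3 = 8 for Ember, 11 for Basil — Basil by 11–8.
Isola–Basil: Isola 16–3.
Every restaurant wins at least one matchup (Juniper beats Harvest; Harvest beats Basil; Ember beats Juniper; Isola beats Juniper; Basil beats Juniper), so there is no Condorcet loser.

none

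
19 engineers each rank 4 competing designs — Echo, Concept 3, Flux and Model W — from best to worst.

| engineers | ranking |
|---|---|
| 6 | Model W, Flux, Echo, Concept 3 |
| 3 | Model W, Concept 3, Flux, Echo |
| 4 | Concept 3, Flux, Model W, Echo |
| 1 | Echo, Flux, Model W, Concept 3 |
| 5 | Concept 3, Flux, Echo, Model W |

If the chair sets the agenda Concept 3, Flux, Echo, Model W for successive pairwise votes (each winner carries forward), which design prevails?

Round 1: Concept 3 vs Flux — 12–7, Concept 3 advances.
Round 2: Concept 3 vs Echo — 12–7, Concept 3 advances.
Round 3: Concept 3 vs Model W — 9–10, Model W advances.
The agenda winner is Model W.

Model W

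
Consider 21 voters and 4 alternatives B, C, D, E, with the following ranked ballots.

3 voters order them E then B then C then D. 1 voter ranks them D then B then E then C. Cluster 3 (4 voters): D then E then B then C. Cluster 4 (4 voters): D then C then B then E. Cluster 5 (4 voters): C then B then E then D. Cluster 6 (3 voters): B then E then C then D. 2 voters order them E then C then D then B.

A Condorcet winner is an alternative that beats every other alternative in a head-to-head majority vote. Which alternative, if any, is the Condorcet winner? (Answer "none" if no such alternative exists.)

none

Check each pair by majority over 21 ballots:
B vs C: B wins 11–10.
B vs D: B is ranked higher on 3+4+3 = 10 ballots, D on 11. D wins 11–10.
B vs E: B preferred on 1+4+4+3 = 12 ballots; B wins 12–9.
C vs D: C, 12–9.
C vs E: E wins 13–8.
D vs E: 9 to 12, E.
Each alternative drops at least one matchup (B loses to D; C loses to B; D loses to C; E loses to B); the cycle B > C > D > B rules out a Condorcet winner.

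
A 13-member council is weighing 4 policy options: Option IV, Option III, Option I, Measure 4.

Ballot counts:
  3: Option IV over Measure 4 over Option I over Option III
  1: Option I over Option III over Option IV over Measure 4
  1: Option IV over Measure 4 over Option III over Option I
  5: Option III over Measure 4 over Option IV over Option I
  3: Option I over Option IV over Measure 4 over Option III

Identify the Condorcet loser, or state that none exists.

Pairwise majorities:
Option IV vs Option III: Option IV is ranked higher on 3+1+3 = 7 ballots, Option III on 6. Option IV wins 7–6.
Option IV vs Option I: Option IV wins 9–4.
Option IV vs Measure 4: Option IV is ranked higher on 3+1+1+3 = 8 ballots, Measure 4 on 5. Option IV wins 8–5.
Option III vs Option I: 6 to 7, Option I.
Option III vs Measure 4: 6 to 7, Measure 4.
Option I vs Measure 4: Measure 4, 9–4.
Only Option III has no wins; Option III is the Condorcet loser.

Option III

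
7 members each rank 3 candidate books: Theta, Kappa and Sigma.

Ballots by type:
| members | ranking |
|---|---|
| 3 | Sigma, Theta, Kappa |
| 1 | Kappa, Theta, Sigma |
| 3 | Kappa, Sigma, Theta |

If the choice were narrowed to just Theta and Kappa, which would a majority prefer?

Kappa

Ballots ranking Theta above Kappa: 3.
Ballots ranking Kappa above Theta: 7 − 3 = 4.
Kappa wins the head-to-head 4–3.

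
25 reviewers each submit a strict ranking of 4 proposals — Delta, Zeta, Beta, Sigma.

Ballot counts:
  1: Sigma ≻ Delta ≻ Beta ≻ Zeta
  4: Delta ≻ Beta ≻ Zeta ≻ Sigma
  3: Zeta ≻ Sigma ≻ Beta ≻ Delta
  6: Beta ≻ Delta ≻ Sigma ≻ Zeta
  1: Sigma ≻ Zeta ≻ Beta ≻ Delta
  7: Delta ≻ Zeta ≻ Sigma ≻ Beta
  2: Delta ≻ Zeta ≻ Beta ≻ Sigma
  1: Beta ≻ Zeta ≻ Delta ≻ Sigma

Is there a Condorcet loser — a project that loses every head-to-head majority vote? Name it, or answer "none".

Sigma

Pairwise majorities:
Delta vs Zeta: Delta wins 20–5.
Delta vs Beta: 14 to 11, Delta.
Delta vs Sigma: Delta, 20–5.
Zeta–Beta: Zeta 13–12.
Zeta vs Sigma: Zeta, 17–8.
Beta vs Sigma: Beta preferred on 4+6+2+1 = 13 ballots; Beta wins 13–12.
Sigma loses to every other project — it is the Condorcet loser.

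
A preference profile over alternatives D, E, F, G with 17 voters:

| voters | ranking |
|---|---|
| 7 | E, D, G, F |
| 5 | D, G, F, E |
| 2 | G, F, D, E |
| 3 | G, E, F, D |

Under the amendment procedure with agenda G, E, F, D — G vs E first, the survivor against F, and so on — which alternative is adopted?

Round 1: G vs E — 10–7, G advances.
Round 2: G vs F — 17–0, G advances.
Round 3: G vs D — 5–12, D advances.
D survives the agenda.

D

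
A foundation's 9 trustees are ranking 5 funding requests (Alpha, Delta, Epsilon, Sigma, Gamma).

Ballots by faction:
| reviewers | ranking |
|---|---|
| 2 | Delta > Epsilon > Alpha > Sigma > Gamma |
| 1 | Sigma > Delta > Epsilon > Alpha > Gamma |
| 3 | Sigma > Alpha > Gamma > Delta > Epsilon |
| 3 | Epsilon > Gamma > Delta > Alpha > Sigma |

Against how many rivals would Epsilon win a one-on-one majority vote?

3

Epsilon against each rival (9 reviewers):
Epsilon vs Alpha: 6 to 3, Epsilon.
Epsilon vs Delta: 3 to 6, Delta.
Epsilon–Sigma: Epsilon 5–4.
Epsilon vs Gamma: Epsilon preferred on 2+1+3 = 6 ballots; Epsilon wins 6–3.
Epsilon beats Alpha, Sigma, Gamma; loses to Delta — 3 pairwise wins.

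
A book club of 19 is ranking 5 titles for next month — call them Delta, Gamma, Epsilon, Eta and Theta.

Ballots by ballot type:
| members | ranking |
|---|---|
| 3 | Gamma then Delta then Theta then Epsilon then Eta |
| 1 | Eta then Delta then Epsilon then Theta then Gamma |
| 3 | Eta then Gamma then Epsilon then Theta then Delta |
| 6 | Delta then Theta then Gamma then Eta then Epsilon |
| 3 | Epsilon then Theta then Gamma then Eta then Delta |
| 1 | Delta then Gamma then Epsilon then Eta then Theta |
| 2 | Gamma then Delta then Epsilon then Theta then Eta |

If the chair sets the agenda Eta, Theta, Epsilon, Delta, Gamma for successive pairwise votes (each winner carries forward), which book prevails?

Gamma

Round 1: Eta vs Theta — 5–14, Theta advances.
Round 2: Theta vs Epsilon — 9–10, Epsilon advances.
Round 3: Epsilon vs Delta — 6–13, Delta advances.
Round 4: Delta vs Gamma — 8–11, Gamma advances.
The agenda winner is Gamma.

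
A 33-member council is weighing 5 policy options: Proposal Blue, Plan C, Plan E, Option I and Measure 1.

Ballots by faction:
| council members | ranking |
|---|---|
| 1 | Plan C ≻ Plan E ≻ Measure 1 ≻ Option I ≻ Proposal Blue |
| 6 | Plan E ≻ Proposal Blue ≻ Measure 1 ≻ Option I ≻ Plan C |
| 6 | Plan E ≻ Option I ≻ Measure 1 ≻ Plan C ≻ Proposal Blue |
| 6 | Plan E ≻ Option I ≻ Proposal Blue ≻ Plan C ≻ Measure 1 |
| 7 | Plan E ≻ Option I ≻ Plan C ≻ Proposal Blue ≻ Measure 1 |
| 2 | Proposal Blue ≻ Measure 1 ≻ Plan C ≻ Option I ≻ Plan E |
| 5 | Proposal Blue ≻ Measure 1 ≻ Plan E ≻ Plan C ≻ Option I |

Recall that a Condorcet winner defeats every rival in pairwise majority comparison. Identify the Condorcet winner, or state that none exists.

Pairwise majorities:
Proposal Blue vs Plan C: Proposal Blue wins 19–14.
Proposal Blue–Plan E: Plan E 26–7.
Proposal Blue–Option I: Option I 20–13.
Proposal Blue–Measure 1: Proposal Blue 26–7.
Plan C vs Plan E: Plan E wins 30–3.
Plan C vs Option I: Option I, 25–8.
Plan C–Measure 1: Measure 1 19–14.
Plan E–Option I: Plan E 31–2.
Plan E–Measure 1: Plan E 26–7.
Option I–Measure 1: Option I 19–14.
Plan E wins every pairwise contest, so Plan E is the Condorcet winner.

Plan E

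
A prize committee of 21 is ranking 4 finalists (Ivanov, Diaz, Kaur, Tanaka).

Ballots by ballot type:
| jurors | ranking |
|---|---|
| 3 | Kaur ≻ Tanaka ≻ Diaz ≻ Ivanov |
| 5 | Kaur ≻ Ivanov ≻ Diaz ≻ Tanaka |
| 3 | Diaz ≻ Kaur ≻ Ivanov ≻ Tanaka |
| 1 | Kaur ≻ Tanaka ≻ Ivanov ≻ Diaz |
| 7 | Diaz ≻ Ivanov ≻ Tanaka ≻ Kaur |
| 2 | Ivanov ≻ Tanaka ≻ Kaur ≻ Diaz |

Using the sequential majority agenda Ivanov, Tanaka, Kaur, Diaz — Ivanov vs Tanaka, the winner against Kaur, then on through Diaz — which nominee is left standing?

Kaur

Round 1: Ivanov vs Tanaka — 17–4, Ivanov advances.
Round 2: Ivanov vs Kaur — 9–12, Kaur advances.
Round 3: Kaur vs Diaz — 11–10, Kaur advances.
The agenda winner is Kaur.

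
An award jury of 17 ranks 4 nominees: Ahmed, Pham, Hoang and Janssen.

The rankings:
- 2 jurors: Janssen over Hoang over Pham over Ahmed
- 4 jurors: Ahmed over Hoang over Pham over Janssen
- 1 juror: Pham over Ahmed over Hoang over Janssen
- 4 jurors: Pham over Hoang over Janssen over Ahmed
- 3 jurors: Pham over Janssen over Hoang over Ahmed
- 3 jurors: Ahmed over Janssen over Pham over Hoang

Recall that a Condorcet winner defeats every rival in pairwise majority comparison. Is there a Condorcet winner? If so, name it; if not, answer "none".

Pham

Check each pair by majority over 17 ballots:
Ahmed vs Pham: 7 to 10, Pham.
Ahmed vs Hoang: 4+1+3 = 8 for Ahmed, 9 for Hoang — Hoang by 9–8.
Ahmed vs Janssen: Ahmed preferred on 4+1+3 = 8 ballots; Janssen wins 9–8.
Pham vs Hoang: 1+4+3+3 = 11 for Pham, 6 for Hoang — Pham by 11–6.
Pham vs Janssen: Pham is ranked higher on 4+1+4+3 = 12 ballots, Janssen on 5. Pham wins 12–5.
Hoang vs Janssen: Hoang is ranked higher on 4+1+4 = 9 ballots, Janssen on 8. Hoang wins 9–8.
Pham beats each of Ahmed, Hoang, Janssen — Pham is the Condorcet winner.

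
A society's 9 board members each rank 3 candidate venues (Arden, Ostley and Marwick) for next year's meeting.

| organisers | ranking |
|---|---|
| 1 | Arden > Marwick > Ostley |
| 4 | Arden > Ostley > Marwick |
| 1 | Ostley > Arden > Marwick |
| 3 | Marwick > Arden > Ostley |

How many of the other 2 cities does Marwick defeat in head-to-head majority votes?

Marwick against each rival (9 organisers):
Marwick vs Arden: Marwick is ranked higher on 3 ballots, Arden on 6. Arden wins 6–3.
Marwick vs Ostley: 4 to 5, Ostley.
Marwick beats no one; loses to Arden, Ostley — 0 pairwise wins.

0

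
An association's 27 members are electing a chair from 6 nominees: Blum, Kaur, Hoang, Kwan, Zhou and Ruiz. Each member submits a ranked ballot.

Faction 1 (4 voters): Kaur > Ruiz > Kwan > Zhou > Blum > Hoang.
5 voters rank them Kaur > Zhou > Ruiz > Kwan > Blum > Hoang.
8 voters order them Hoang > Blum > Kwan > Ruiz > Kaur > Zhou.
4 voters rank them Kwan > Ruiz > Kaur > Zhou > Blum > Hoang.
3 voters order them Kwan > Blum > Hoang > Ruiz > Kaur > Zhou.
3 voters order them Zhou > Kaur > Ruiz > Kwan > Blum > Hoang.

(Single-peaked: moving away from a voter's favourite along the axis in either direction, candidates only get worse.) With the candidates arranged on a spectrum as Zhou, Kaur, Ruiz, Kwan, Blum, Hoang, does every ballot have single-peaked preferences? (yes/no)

Axis positions: Zhou=1, Kaur=2, Ruiz=3, Kwan=4, Blum=5, Hoang=6.
Faction 1 (peak Kaur at position 2): ranking walks positions 2-3-4-1-5-6, expanding outward from the peak — single-peaked.
Faction 2 (peak Kaur at position 2): ranking walks positions 2-1-3-4-5-6, expanding outward from the peak — single-peaked.
Faction 3 (peak Hoang at position 6): ranking walks positions 6-5-4-3-2-1, expanding outward from the peak — single-peaked.
Faction 4 (peak Kwan at position 4): ranking walks positions 4-3-2-1-5-6, expanding outward from the peak — single-peaked.
Faction 5 (peak Kwan at position 4): ranking walks positions 4-5-6-3-2-1, expanding outward from the peak — single-peaked.
Faction 6 (peak Zhou at position 1): ranking walks positions 1-2-3-4-5-6, expanding outward from the peak — single-peaked.
Every ranking is single-peaked on this axis.

yes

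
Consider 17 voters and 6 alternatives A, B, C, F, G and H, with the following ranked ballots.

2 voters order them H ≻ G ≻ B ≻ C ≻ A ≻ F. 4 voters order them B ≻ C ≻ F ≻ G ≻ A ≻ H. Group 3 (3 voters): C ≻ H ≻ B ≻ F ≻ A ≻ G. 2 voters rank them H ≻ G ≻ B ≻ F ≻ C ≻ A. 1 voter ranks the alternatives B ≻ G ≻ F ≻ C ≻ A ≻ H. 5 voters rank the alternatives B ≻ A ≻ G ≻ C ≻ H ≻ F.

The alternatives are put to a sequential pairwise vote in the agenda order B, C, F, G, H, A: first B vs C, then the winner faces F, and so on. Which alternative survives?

B

Round 1: B vs C — 14–3, B advances.
Round 2: B vs F — 17–0, B advances.
Round 3: B vs G — 13–4, B advances.
Round 4: B vs H — 10–7, B advances.
Round 5: B vs A — 17–0, B advances.
B survives the agenda.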